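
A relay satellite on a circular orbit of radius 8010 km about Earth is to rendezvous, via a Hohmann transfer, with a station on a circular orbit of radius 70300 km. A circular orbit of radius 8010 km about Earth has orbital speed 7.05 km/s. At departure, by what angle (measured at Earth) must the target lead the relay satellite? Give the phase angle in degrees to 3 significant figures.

From the circular-orbit relation v² = μ/r at r = 8010 km: μ = v²r = (7.05)² × 8010 = 3.98117×10^5 km³/s².
The Hohmann ellipse has a_t = (r₁ + r₂)/2 = 39155 km.
The half-period of the transfer ellipse is t = π√(a_t³/μ) = 38580 s.
The target's mean motion on its circular orbit is ω₂ = √(μ/r₂³) = 3.385×10^-5 rad/s.
Angle swept by the target during transfer: ω₂·t = 1.3059 rad = 74.82°.
Arrival is 180° from departure on the ellipse, so φ = 180° − 74.82° = 105°.

φ = 105°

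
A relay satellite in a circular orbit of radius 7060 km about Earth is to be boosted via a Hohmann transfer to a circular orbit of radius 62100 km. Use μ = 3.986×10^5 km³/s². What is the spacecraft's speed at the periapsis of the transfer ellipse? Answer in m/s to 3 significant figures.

v = 10100 m/s

The Hohmann ellipse has a_t = (r₁ + r₂)/2 = 34580 km.
The periapsis of the transfer ellipse is at r = 7060 km.
Vis-viva: v = √[μ(2/r − 1/a_t)] = √[3.986×10^5 × (2/7060 − 1/34580)] = 10.07 km/s.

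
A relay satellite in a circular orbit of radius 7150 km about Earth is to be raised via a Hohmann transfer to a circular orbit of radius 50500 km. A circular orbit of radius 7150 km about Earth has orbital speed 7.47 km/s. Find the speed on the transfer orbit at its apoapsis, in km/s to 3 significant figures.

v = 1.40 km/s

From the circular-orbit relation v² = μ/r at r = 7150 km: μ = v²r = (7.47)² × 7150 = 3.98976×10^5 km³/s².
Semi-major axis of the transfer orbit: a_t = (7150 + 50500)/2 = 28825 km.
The apoapsis of the transfer ellipse is at r = 50500 km.
From the vis-viva equation, v = √[μ(2/r − 1/a_t)] = 1.400 km/s.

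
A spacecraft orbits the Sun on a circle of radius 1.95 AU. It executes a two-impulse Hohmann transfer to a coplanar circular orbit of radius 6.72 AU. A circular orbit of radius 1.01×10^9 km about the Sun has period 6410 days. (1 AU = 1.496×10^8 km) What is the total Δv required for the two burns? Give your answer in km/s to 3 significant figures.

Δv = 9.01 km/s

From Kepler's third law T² = 4π²r³/μ at r = 1.01×10^9 km, T = 6410 days = 6410 × 86400 s = 5.53824×10^8 s: μ = 4π²r³/T² = 1.32611×10^11 km³/s².
In km: r₁ = 1.95 × 1.496×10^8 = 2.9172×10^8 km; r₂ = 6.72 × 1.496×10^8 = 1.005312×10^9 km.
The Hohmann ellipse has a_t = (r₁ + r₂)/2 = 6.48516×10^8 km.
Circular speed at r₁: v₁ = √(μ/r₁) = √(1.32611×10^11/2.9172×10^8) = 21.321 km/s.
On the transfer ellipse at r₁, vis-viva gives v_p = √[μ(2/r₁ − 1/a_t)] = 26.546 km/s.
First burn Δv₁ = |v_p − v₁| = 5.225 km/s.
At r₂, v₂ = √(μ/r₂) = 11.485 km/s.
Transfer-orbit speed at r₂: v_a = √[μ(2/r₂ − 1/a_t)] = 7.7030 km/s.
Second burn Δv₂ = |v₂ − v_a| = 3.782 km/s.
Δv = Δv₁ + Δv₂ = 5.225 + 3.782 = 9.007 km/s.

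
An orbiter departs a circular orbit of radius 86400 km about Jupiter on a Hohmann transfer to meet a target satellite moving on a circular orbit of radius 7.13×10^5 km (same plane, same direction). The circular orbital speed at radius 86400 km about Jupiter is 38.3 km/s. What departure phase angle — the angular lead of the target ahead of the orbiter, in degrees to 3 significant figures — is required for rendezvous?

From the circular-orbit relation v² = μ/r at r = 86400 km: μ = v²r = (38.3)² × 86400 = 1.26739×10^8 km³/s².
The Hohmann ellipse has a_t = (r₁ + r₂)/2 = 3.997×10^5 km.
The half-period of the transfer ellipse is t = π√(a_t³/μ) = 70517 s.
Target angular speed ω₂ = √(μ/r₂³) = 1.8699×10^-5 rad/s.
Angle swept by the target during transfer: ω₂·t = 1.3186 rad = 75.55°.
The orbiter traverses 180° on the transfer ellipse, so the target must lead by 180° − 75.55° = 104°.

φ = 104°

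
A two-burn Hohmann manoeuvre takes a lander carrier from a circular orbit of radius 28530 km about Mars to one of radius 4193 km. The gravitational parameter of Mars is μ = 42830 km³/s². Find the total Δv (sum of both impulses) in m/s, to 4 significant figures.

Δv = 1629 m/s

Semi-major axis of the transfer orbit: a_t = (28530 + 4193)/2 = 16361.5 km.
At r₁ the circular-orbit speed is v₁ = √(μ/r₁) = 1.22525 km/s.
Transfer-orbit speed at r₁ (vis-viva equation): v_a = √[μ(2/r₁ − 1/a_t)] = 0.620260 km/s.
First burn Δv₁ = |v_a − v₁| = 0.6050 km/s.
Circular speed at r₂: v₂ = √(μ/r₂) = 3.196 km/s.
Transfer-orbit speed at r₂: v_p = √[μ(2/r₂ − 1/a_t)] = 4.220 km/s.
Second burn Δv₂ = |v₂ − v_p| = 1.024 km/s.
Total Δv = Δv₁ + Δv₂ = 1.629 km/s.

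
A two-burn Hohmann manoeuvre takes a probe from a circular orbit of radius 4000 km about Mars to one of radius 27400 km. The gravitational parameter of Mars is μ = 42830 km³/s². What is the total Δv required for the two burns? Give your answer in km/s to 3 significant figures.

Transfer-ellipse semi-major axis a_t = (r₁ + r₂)/2 = (4000 + 27400)/2 = 15700 km.
At r₁ the circular-orbit speed is v₁ = √(μ/r₁) = 3.272 km/s.
On the transfer ellipse at r₁, v² = μ(2/r − 1/a) gives v_p = √[μ(2/r₁ − 1/a_t)] = 4.323 km/s.
First burn Δv₁ = |v_p − v₁| = 1.051 km/s.
Circular speed at r₂: v₂ = √(μ/r₂) = 1.2503 km/s.
Transfer-orbit speed at r₂: v_a = √[μ(2/r₂ − 1/a_t)] = 0.63107 km/s.
Second burn Δv₂ = |v₂ − v_a| = 0.6192 km/s.
Δv = Δv₁ + Δv₂ = 1.051 + 0.6192 = 1.670 km/s.

Δv = 1.67 km/s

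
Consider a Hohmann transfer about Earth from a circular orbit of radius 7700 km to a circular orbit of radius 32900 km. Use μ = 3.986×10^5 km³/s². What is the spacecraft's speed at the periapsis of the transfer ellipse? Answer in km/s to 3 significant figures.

Transfer-ellipse semi-major axis a_t = (r₁ + r₂)/2 = (7700 + 32900)/2 = 20300 km.
At periapsis, r = 7700 km.
From the vis-viva equation, v = √[μ(2/r − 1/a_t)] = 9.160 km/s.

v = 9.16 km/s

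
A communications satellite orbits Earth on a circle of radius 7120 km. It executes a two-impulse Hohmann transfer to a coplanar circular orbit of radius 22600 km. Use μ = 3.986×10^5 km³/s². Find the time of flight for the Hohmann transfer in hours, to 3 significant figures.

t = 2.50 hours

Transfer-ellipse semi-major axis a_t = (r₁ + r₂)/2 = (7120 + 22600)/2 = 14860 km.
Transfer time t = π√(a_t³/μ) = π√((14860)³ / 3.986×10^5) = 9014 s.
Converting: 9014 s ÷ 3600 s/hour = 2.50 hours.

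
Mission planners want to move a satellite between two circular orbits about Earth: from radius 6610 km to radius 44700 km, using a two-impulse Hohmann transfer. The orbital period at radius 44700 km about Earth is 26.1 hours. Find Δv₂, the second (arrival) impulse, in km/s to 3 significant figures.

From Kepler's third law T² = 4π²r³/μ at r = 44700 km, T = 26.1 hours = 26.1 × 3600 s = 93960 s: μ = 4π²r³/T² = 3.99389×10^5 km³/s².
The Hohmann ellipse has a_t = (r₁ + r₂)/2 = 25655 km.
On the circular orbit at r = 44700 km, v_c = √(μ/r) = 2.989 km/s.
Transfer-orbit speed at the same r (vis-viva, a = a_t): v_t = √[μ(2/r − 1/a_t)] = 1.517 km/s.
Δv₂ = |v_t − v_c| = |1.517 − 2.989| = 1.472 km/s.

Δv₂ = 1.47 km/s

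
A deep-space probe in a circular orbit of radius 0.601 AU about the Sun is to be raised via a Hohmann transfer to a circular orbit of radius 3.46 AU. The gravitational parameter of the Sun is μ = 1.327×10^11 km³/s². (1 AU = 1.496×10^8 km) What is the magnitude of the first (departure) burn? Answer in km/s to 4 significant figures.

Δv₁ = 11.73 km/s

In km: r₁ = 0.601 × 1.496×10^8 = 8.99096×10^7 km; r₂ = 3.46 × 1.496×10^8 = 5.17616×10^8 km.
The Hohmann ellipse has a_t = (r₁ + r₂)/2 = 3.037628×10^8 km.
On the circular orbit at r = 8.99096×10^7 km, v_c = √(μ/r) = 38.42 km/s.
Vis-viva on the transfer ellipse at r = 8.99096×10^7 km gives v_t = √[μ(2/r − 1/a_t)] = 50.15 km/s.
Δv₁ = |v_t − v_c| = |50.15 − 38.42| = 11.73 km/s.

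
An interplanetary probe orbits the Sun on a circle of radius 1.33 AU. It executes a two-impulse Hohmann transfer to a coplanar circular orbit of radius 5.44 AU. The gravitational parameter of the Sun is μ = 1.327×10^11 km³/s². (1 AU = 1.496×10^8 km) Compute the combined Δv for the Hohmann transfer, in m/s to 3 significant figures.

In km: r₁ = 1.33 × 1.496×10^8 = 1.98968×10^8 km; r₂ = 5.44 × 1.496×10^8 = 8.13824×10^8 km.
Semi-major axis of the transfer orbit: a_t = (1.98968×10^8 + 8.13824×10^8)/2 = 5.06396×10^8 km.
At r₁ the circular-orbit speed is v₁ = √(μ/r₁) = 25.825 km/s.
On the transfer ellipse at r₁, vis-viva equation gives v_p = √[μ(2/r₁ − 1/a_t)] = 32.739 km/s.
First burn Δv₁ = |v_p − v₁| = 6.914 km/s.
Circular speed at r₂: v₂ = √(μ/r₂) = 12.769 km/s.
Transfer-orbit speed at r₂: v_a = √[μ(2/r₂ − 1/a_t)] = 8.0042 km/s.
Second burn Δv₂ = |v₂ − v_a| = 4.765 km/s.
Δv = Δv₁ + Δv₂ = 6.914 + 4.765 = 11.68 km/s.

Δv = 11700 m/s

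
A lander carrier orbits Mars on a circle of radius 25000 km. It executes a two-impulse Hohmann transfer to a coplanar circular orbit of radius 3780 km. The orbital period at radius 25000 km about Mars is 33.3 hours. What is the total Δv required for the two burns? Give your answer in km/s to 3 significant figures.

From Kepler's third law T² = 4π²r³/μ at r = 25000 km, T = 33.3 hours = 33.3 × 3600 s = 1.1988×10^5 s: μ = 4π²r³/T² = 42922.6 km³/s².
Transfer-ellipse semi-major axis a_t = (r₁ + r₂)/2 = (25000 + 3780)/2 = 14390 km.
Circular speed at r₁: v₁ = √(μ/r₁) = √(42922.6/25000) = 1.3103 km/s.
On the transfer ellipse at r₁, vis-viva gives v_a = √[μ(2/r₁ − 1/a_t)] = 0.67157 km/s.
First burn Δv₁ = |v_a − v₁| = 0.6387 km/s.
Circular speed at r₂: v₂ = √(μ/r₂) = 3.370 km/s.
Transfer-orbit speed at r₂: v_p = √[μ(2/r₂ − 1/a_t)] = 4.442 km/s.
Second burn Δv₂ = |v₂ − v_p| = 1.072 km/s.
Total Δv = Δv₁ + Δv₂ = 1.711 km/s.

Δv = 1.71 km/s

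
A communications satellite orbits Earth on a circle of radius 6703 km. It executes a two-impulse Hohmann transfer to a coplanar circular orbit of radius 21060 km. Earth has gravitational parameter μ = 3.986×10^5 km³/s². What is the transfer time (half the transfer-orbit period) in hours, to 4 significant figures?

Transfer-ellipse semi-major axis a_t = (r₁ + r₂)/2 = (6703 + 21060)/2 = 13881.5 km.
Transfer time t = π√(a_t³/μ) = π√((13881.5)³ / 3.986×10^5) = 8138 s.
Converting: 8138 s ÷ 3600 s/hour = 2.261 hours.

t = 2.261 hours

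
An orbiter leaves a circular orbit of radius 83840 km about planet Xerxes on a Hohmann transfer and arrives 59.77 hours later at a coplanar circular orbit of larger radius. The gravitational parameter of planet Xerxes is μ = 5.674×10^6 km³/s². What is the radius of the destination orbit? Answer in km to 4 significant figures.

Transfer time t = 59.77 hours = 2.15172×10^5 s, and t = π√(a_t³/μ).
So a_t = (μ t²/π²)^(1/3) = (5.674×10^6 × (2.15172×10^5)² / π²)^(1/3) = 2.9858×10^5 km.
Since a_t = (r₁ + r₂)/2, r₂ = 2a_t − r₁ = 2×2.9858×10^5 − 83840 = 5.1332×10^5 km.

r₂ = 5.133×10^5 km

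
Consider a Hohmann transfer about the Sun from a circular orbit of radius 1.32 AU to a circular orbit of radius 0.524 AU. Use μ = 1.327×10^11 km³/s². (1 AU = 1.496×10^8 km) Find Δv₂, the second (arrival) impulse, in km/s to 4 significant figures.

In km: r₁ = 1.32 × 1.496×10^8 = 1.97472×10^8 km; r₂ = 0.524 × 1.496×10^8 = 7.83904×10^7 km.
Semi-major axis of the transfer orbit: a_t = (1.97472×10^8 + 7.83904×10^7)/2 = 1.379312×10^8 km.
On the circular orbit at r = 7.83904×10^7 km, v_c = √(μ/r) = 41.144 km/s.
Transfer-orbit speed at the same r (vis-viva, a = a_t): v_t = √[μ(2/r − 1/a_t)] = 49.230 km/s.
Δv₂ = |v_t − v_c| = |49.230 − 41.144| = 8.086 km/s.

Δv₂ = 8.086 km/s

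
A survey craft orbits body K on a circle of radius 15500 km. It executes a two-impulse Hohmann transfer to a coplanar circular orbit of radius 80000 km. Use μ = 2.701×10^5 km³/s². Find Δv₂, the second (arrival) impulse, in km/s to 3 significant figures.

Δv₂ = 0.791 km/s

The Hohmann ellipse has a_t = (r₁ + r₂)/2 = 47750 km.
On the circular orbit at r = 80000 km, v_c = √(μ/r) = 1.8375 km/s.
Transfer-orbit speed at the same r (vis-viva, a = a_t): v_t = √[μ(2/r − 1/a_t)] = 1.0469 km/s.
Δv₂ = |v_t − v_c| = |1.0469 − 1.8375| = 0.7906 km/s.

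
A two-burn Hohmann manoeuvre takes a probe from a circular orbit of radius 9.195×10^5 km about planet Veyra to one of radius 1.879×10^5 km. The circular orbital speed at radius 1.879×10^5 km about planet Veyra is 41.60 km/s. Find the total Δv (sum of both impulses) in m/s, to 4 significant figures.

Δv = 19860 m/s

From the circular-orbit relation v² = μ/r at r = 1.879×10^5 km: μ = v²r = (41.60)² × 1.879×10^5 = 3.25172×10^8 km³/s².
The Hohmann ellipse has a_t = (r₁ + r₂)/2 = 5.537×10^5 km.
Circular speed at r₁: v₁ = √(μ/r₁) = √(3.25172×10^8/9.195×10^5) = 18.805 km/s.
Transfer-orbit speed at r₁ (vis-viva equation): v_a = √[μ(2/r₁ − 1/a_t)] = 10.955 km/s.
First burn Δv₁ = |v_a − v₁| = 7.850 km/s.
Circular speed at r₂: v₂ = √(μ/r₂) = 41.60 km/s.
Transfer-orbit speed at r₂: v_p = √[μ(2/r₂ − 1/a_t)] = 53.61 km/s.
Second burn Δv₂ = |v₂ − v_p| = 12.01 km/s.
Δv = Δv₁ + Δv₂ = 7.850 + 12.01 = 19.86 km/s.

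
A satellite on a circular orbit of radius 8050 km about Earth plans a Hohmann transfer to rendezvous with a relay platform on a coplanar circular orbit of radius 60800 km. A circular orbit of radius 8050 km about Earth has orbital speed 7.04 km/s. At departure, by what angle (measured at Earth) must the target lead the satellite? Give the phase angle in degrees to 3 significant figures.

From the circular-orbit relation v² = μ/r at r = 8050 km: μ = v²r = (7.04)² × 8050 = 3.98971×10^5 km³/s².
Transfer-ellipse semi-major axis a_t = (r₁ + r₂)/2 = (8050 + 60800)/2 = 34425 km.
The half-period of the transfer ellipse is t = π√(a_t³/μ) = 31770 s.
Target angular speed ω₂ = √(μ/r₂³) = 4.213×10^-5 rad/s.
Angle swept by the target during transfer: ω₂·t = 1.3385 rad = 76.69°.
The satellite traverses 180° on the transfer ellipse, so the target must lead by 180° − 76.69° = 103°.

φ = 103°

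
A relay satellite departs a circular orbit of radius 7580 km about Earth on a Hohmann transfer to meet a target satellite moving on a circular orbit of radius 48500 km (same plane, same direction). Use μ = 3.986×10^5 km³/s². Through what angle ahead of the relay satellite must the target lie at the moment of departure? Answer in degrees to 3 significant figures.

Semi-major axis of the transfer orbit: a_t = (7580 + 48500)/2 = 28040 km.
Transfer time t = π√(a_t³/μ) = 23360 s.
Target angular speed ω₂ = √(μ/r₂³) = 5.911×10^-5 rad/s.
Angle swept by the target during transfer: ω₂·t = 1.381 rad = 79.13°.
Arrival is 180° from departure on the ellipse, so φ = 180° − 79.13° = 101°.

φ = 101°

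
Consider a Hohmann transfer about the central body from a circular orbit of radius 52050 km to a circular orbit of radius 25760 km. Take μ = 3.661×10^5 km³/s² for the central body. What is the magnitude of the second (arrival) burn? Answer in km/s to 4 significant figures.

Δv₂ = 0.5906 km/s

Transfer-ellipse semi-major axis a_t = (r₁ + r₂)/2 = (52050 + 25760)/2 = 38905 km.
Circular speed at r = 25760 km: v_c = √(μ/r) = 3.7699 km/s.
Vis-viva on the transfer ellipse at r = 25760 km gives v_t = √[μ(2/r − 1/a_t)] = 4.3605 km/s.
Δv₂ = |v_t − v_c| = |4.3605 − 3.7699| = 0.5906 km/s.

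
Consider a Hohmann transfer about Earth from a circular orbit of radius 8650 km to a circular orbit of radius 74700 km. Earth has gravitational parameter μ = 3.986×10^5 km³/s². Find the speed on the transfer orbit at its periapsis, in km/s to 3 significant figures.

v = 9.09 km/s

Semi-major axis of the transfer orbit: a_t = (8650 + 74700)/2 = 41675 km.
The periapsis of the transfer ellipse is at r = 8650 km.
Applying v² = μ(2/r − 1/a_t): v = 9.088 km/s.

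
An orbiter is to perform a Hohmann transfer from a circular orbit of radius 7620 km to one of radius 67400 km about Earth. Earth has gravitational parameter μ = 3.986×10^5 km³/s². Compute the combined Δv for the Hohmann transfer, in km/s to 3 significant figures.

Δv = 3.80 km/s

Semi-major axis of the transfer orbit: a_t = (7620 + 67400)/2 = 37510 km.
At r₁ the circular-orbit speed is v₁ = √(μ/r₁) = 7.233 km/s.
On the transfer ellipse at r₁, vis-viva equation gives v_p = √[μ(2/r₁ − 1/a_t)] = 9.695 km/s.
First burn Δv₁ = |v_p − v₁| = 2.462 km/s.
At r₂, v₂ = √(μ/r₂) = 2.432 km/s.
Transfer-orbit speed at r₂: v_a = √[μ(2/r₂ − 1/a_t)] = 1.096 km/s.
Second burn Δv₂ = |v₂ − v_a| = 1.336 km/s.
Δv = Δv₁ + Δv₂ = 2.462 + 1.336 = 3.798 km/s.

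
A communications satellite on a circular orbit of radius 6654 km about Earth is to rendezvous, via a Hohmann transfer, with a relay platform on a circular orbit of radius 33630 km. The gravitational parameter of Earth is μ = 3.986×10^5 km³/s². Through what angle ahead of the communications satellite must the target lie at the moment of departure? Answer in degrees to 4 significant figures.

Semi-major axis of the transfer orbit: a_t = (6654 + 33630)/2 = 20142 km.
Transfer time t = π√(a_t³/μ) = 14224.4 s.
The target's mean motion on its circular orbit is ω₂ = √(μ/r₂³) = 1.02371×10^-4 rad/s.
Angle swept by the target during transfer: ω₂·t = 1.4562 rad = 83.43°.
Arrival is 180° from departure on the ellipse, so φ = 180° − 83.43° = 96.57°.

φ = 96.57°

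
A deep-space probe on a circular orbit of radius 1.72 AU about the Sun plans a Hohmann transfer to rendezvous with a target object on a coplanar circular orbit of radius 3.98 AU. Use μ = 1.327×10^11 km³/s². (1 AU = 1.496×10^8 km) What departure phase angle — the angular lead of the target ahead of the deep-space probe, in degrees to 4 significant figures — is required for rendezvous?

φ = 70.93°

In km: r₁ = 1.72 × 1.496×10^8 = 2.57312×10^8 km; r₂ = 3.98 × 1.496×10^8 = 5.95408×10^8 km.
Transfer-ellipse semi-major axis a_t = (r₁ + r₂)/2 = (2.57312×10^8 + 5.95408×10^8)/2 = 4.2636×10^8 km.
The half-period of the transfer ellipse is t = π√(a_t³/μ) = 7.59240×10^7 s.
Target angular speed ω₂ = √(μ/r₂³) = 2.50734×10^-8 rad/s.
Angle swept by the target during transfer: ω₂·t = 1.9037 rad = 109.07°.
Arrival is 180° from departure on the ellipse, so φ = 180° − 109.07° = 70.93°.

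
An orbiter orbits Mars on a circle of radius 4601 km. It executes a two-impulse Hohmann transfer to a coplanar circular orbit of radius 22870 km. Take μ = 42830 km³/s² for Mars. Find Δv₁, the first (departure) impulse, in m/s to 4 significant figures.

Semi-major axis of the transfer orbit: a_t = (4601 + 22870)/2 = 13735.5 km.
Circular speed at r = 4601 km: v_c = √(μ/r) = 3.0510 km/s.
Transfer-orbit speed at the same r (vis-viva, a = a_t): v_t = √[μ(2/r − 1/a_t)] = 3.9369 km/s.
Δv₁ = |v_t − v_c| = |3.9369 − 3.0510| = 0.8859 km/s.

Δv₁ = 885.9 m/s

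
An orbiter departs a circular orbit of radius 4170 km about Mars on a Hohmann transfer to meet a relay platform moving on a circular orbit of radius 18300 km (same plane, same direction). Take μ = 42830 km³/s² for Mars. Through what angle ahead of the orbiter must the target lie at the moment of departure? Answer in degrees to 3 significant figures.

φ = 93.4°

The Hohmann ellipse has a_t = (r₁ + r₂)/2 = 11235 km.
The half-period of the transfer ellipse is t = π√(a_t³/μ) = 18077 s.
The target's mean motion on its circular orbit is ω₂ = √(μ/r₂³) = 8.3598×10^-5 rad/s.
Angle swept by the target during transfer: ω₂·t = 1.5112 rad = 86.59°.
Arrival is 180° from departure on the ellipse, so φ = 180° − 86.59° = 93.4°.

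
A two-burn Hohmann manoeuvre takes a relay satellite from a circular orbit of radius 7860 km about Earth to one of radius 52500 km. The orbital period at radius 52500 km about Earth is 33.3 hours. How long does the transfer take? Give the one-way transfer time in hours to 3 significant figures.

From Kepler's third law T² = 4π²r³/μ at r = 52500 km, T = 33.3 hours = 33.3 × 3600 s = 1.1988×10^5 s: μ = 4π²r³/T² = 3.97506×10^5 km³/s².
The Hohmann ellipse has a_t = (r₁ + r₂)/2 = 30180 km.
Transfer time t = π√(a_t³/μ) = π√((30180)³ / 3.97506×10^5) = 26130 s.
Converting: 26130 s ÷ 3600 s/hour = 7.26 hours.

t = 7.26 hours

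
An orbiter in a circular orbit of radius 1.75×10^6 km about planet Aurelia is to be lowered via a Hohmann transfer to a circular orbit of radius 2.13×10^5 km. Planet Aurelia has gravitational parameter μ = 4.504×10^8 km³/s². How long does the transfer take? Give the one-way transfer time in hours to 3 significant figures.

Semi-major axis of the transfer orbit: a_t = (1.750×10^6 + 2.130×10^5)/2 = 9.815×10^5 km.
Transfer time t = π√(a_t³/μ) = π√((9.815×10^5)³ / 4.504×10^8) = 1.439×10^5 s.
Converting: 1.439×10^5 s ÷ 3600 s/hour = 40.0 hours.

t = 40.0 hours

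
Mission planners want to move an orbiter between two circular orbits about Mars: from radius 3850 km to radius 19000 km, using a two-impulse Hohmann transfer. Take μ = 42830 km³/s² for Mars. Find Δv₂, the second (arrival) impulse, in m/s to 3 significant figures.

Semi-major axis of the transfer orbit: a_t = (3850 + 19000)/2 = 11425 km.
Circular speed at r = 19000 km: v_c = √(μ/r) = 1.5014 km/s.
Transfer-orbit speed at the same r (vis-viva, a = a_t): v_t = √[μ(2/r − 1/a_t)] = 0.87156 km/s.
Δv₂ = |v_t − v_c| = |0.87156 − 1.5014| = 0.6298 km/s.

Δv₂ = 630 m/s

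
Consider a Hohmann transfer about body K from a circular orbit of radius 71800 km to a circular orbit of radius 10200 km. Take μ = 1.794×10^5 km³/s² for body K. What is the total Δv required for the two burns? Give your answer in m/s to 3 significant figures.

Δv = 2150 m/s

Transfer-ellipse semi-major axis a_t = (r₁ + r₂)/2 = (71800 + 10200)/2 = 41000 km.
At r₁ the circular-orbit speed is v₁ = √(μ/r₁) = 1.5807 km/s.
On the transfer ellipse at r₁, vis-viva equation gives v_a = √[μ(2/r₁ − 1/a_t)] = 0.78842 km/s.
First burn Δv₁ = |v_a − v₁| = 0.7923 km/s.
At r₂, v₂ = √(μ/r₂) = 4.194 km/s.
Transfer-orbit speed at r₂: v_p = √[μ(2/r₂ − 1/a_t)] = 5.550 km/s.
Second burn Δv₂ = |v₂ − v_p| = 1.356 km/s.
Δv = Δv₁ + Δv₂ = 0.7923 + 1.356 = 2.148 km/s.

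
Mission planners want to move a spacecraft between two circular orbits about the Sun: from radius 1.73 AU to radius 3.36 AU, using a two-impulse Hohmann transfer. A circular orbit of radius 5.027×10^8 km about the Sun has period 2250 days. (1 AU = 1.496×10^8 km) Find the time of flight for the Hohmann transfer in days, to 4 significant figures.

t = 741.5 days

From Kepler's third law T² = 4π²r³/μ at r = 5.027×10^8 km, T = 2250 days = 2250 × 86400 s = 1.944×10^8 s: μ = 4π²r³/T² = 1.32707×10^11 km³/s².
In km: r₁ = 1.73 × 1.496×10^8 = 2.58808×10^8 km; r₂ = 3.36 × 1.496×10^8 = 5.02656×10^8 km.
Transfer-ellipse semi-major axis a_t = (r₁ + r₂)/2 = (2.58808×10^8 + 5.02656×10^8)/2 = 3.80732×10^8 km.
Transfer time t = π√(a_t³/μ) = π√((3.80732×10^8)³ / 1.32707×10^11) = 6.4067×10^7 s.
Converting: 6.4067×10^7 s ÷ 86400 s/day = 741.5 days.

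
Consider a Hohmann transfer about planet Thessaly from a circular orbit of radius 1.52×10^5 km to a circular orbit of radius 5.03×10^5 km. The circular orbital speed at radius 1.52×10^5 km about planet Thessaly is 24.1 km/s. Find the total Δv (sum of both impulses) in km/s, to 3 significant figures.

From the circular-orbit relation v² = μ/r at r = 1.52×10^5 km: μ = v²r = (24.1)² × 1.52×10^5 = 8.82831×10^7 km³/s².
Semi-major axis of the transfer orbit: a_t = (1.520×10^5 + 5.030×10^5)/2 = 3.275×10^5 km.
Circular speed at r₁: v₁ = √(μ/r₁) = √(8.82831×10^7/1.520×10^5) = 24.100 km/s.
Transfer-orbit speed at r₁ (vis-viva): v_p = √[μ(2/r₁ − 1/a_t)] = 29.867 km/s.
First burn Δv₁ = |v_p − v₁| = 5.767 km/s.
At r₂, v₂ = √(μ/r₂) = 13.2481 km/s.
Transfer-orbit speed at r₂: v_a = √[μ(2/r₂ − 1/a_t)] = 9.02549 km/s.
Second burn Δv₂ = |v₂ − v_a| = 4.223 km/s.
Δv = Δv₁ + Δv₂ = 5.767 + 4.223 = 9.990 km/s.

Δv = 9.99 km/s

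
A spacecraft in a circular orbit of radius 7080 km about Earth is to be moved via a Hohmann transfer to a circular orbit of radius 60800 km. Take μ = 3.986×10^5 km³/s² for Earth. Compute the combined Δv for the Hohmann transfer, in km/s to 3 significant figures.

The Hohmann ellipse has a_t = (r₁ + r₂)/2 = 33940 km.
Circular speed at r₁: v₁ = √(μ/r₁) = √(3.986×10^5/7080) = 7.50329 km/s.
Transfer-orbit speed at r₁ (vis-viva): v_p = √[μ(2/r₁ − 1/a_t)] = 10.0426 km/s.
First burn Δv₁ = |v_p − v₁| = 2.539 km/s.
At r₂, v₂ = √(μ/r₂) = 2.560 km/s.
Transfer-orbit speed at r₂: v_a = √[μ(2/r₂ − 1/a_t)] = 1.169 km/s.
Second burn Δv₂ = |v₂ − v_a| = 1.391 km/s.
Δv = Δv₁ + Δv₂ = 2.539 + 1.391 = 3.930 km/s.

Δv = 3.93 km/s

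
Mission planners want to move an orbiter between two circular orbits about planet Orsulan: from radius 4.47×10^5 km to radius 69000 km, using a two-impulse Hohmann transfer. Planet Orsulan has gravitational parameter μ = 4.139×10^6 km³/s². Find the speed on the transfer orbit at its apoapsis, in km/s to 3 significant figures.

v = 1.57 km/s

Semi-major axis of the transfer orbit: a_t = (4.470×10^5 + 69000)/2 = 2.580×10^5 km.
The apoapsis of the transfer ellipse is at r = 4.470×10^5 km.
From the vis-viva equation, v = √[μ(2/r − 1/a_t)] = 1.574 km/s.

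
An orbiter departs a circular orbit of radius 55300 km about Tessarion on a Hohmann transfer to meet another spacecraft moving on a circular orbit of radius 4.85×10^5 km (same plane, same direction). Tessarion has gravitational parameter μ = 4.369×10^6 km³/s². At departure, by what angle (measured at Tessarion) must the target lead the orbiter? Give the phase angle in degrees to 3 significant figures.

The Hohmann ellipse has a_t = (r₁ + r₂)/2 = 2.7015×10^5 km.
Transfer time t = π√(a_t³/μ) = 2.110×10^5 s.
Target angular speed ω₂ = √(μ/r₂³) = 6.188×10^-6 rad/s.
Angle swept by the target during transfer: ω₂·t = 1.306 rad = 74.83°.
The orbiter traverses 180° on the transfer ellipse, so the target must lead by 180° − 74.83° = 105°.

φ = 105°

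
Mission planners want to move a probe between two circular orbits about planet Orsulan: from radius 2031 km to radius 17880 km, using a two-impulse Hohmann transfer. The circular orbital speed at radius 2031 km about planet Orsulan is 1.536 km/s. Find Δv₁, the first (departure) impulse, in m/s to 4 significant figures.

From the circular-orbit relation v² = μ/r at r = 2031 km: μ = v²r = (1.536)² × 2031 = 4791.73 km³/s².
Semi-major axis of the transfer orbit: a_t = (2031 + 17880)/2 = 9955.5 km.
On the circular orbit at r = 2031 km, v_c = √(μ/r) = 1.5360 km/s.
Vis-viva on the transfer ellipse at r = 2031 km gives v_t = √[μ(2/r − 1/a_t)] = 2.0585 km/s.
Δv₁ = |v_t − v_c| = |2.0585 − 1.5360| = 0.5225 km/s.

Δv₁ = 522.5 m/s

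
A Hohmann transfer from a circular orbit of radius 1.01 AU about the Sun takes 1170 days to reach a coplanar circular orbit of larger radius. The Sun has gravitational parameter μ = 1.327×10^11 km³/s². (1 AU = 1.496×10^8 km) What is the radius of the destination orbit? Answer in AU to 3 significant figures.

In km: r₁ = 1.01 × 1.496×10^8 = 1.51096×10^8 km.
Transfer time t = 1170 days = 1.01088×10^8 s, and t = π√(a_t³/μ).
So a_t = (μ t²/π²)^(1/3) = (1.327×10^11 × (1.01088×10^8)² / π²)^(1/3) = 5.1601×10^8 km.
Since a_t = (r₁ + r₂)/2, r₂ = 2a_t − r₁ = 2×5.1601×10^8 − 1.51096×10^8 = 8.80924×10^8 km.
In AU: r₂ = 8.80924×10^8 / 1.496×10^8 = 5.89 AU.

r₂ = 5.89 AU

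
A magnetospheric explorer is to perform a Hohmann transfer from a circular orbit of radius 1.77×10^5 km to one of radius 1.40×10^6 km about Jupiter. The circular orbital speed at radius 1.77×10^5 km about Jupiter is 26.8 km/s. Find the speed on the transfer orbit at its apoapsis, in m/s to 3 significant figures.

v = 4510 m/s

From the circular-orbit relation v² = μ/r at r = 1.77×10^5 km: μ = v²r = (26.8)² × 1.77×10^5 = 1.27128×10^8 km³/s².
Semi-major axis of the transfer orbit: a_t = (1.770×10^5 + 1.400×10^6)/2 = 7.885×10^5 km.
At apoapsis, r = 1.400×10^6 km.
Vis-viva: v = √[μ(2/r − 1/a_t)] = √[1.27128×10^8 × (2/1.400×10^6 − 1/7.885×10^5)] = 4.515 km/s.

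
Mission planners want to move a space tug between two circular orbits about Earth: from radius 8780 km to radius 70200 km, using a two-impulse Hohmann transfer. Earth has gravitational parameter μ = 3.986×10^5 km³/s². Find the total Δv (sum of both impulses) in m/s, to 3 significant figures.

Δv = 3500 m/s

Semi-major axis of the transfer orbit: a_t = (8780 + 70200)/2 = 39490 km.
At r₁ the circular-orbit speed is v₁ = √(μ/r₁) = 6.738 km/s.
On the transfer ellipse at r₁, vis-viva gives v_p = √[μ(2/r₁ − 1/a_t)] = 8.984 km/s.
First burn Δv₁ = |v_p − v₁| = 2.246 km/s.
At r₂, v₂ = √(μ/r₂) = 2.383 km/s.
Transfer-orbit speed at r₂: v_a = √[μ(2/r₂ − 1/a_t)] = 1.124 km/s.
Second burn Δv₂ = |v₂ − v_a| = 1.259 km/s.
Δv = Δv₁ + Δv₂ = 2.246 + 1.259 = 3.505 km/s.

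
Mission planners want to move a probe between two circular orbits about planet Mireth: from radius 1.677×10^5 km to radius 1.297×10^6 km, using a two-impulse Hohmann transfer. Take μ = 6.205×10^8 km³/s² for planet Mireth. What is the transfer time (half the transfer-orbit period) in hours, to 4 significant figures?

Transfer-ellipse semi-major axis a_t = (r₁ + r₂)/2 = (1.677×10^5 + 1.297×10^6)/2 = 7.3235×10^5 km.
By Kepler's third law the transfer-orbit period is T = 2π√(a_t³/μ), so t = T/2 = 79040 s.
Converting: 79040 s ÷ 3600 s/hour = 21.96 hours.

t = 21.96 hours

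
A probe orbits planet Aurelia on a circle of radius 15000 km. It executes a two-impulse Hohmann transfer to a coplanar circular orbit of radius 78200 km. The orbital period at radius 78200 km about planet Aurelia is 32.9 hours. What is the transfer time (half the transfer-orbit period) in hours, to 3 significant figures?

From Kepler's third law T² = 4π²r³/μ at r = 78200 km, T = 32.9 hours = 32.9 × 3600 s = 1.1844×10^5 s: μ = 4π²r³/T² = 1.34581×10^6 km³/s².
Transfer-ellipse semi-major axis a_t = (r₁ + r₂)/2 = (15000 + 78200)/2 = 46600 km.
By Kepler's third law the transfer-orbit period is T = 2π√(a_t³/μ), so t = T/2 = 27240 s.
Converting: 27240 s ÷ 3600 s/hour = 7.57 hours.

t = 7.57 hours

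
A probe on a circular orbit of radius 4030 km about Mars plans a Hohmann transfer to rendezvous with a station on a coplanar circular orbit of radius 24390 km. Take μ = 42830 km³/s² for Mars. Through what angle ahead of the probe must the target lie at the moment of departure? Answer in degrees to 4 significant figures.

The Hohmann ellipse has a_t = (r₁ + r₂)/2 = 14210 km.
Transfer time t = π√(a_t³/μ) = 25714 s.
The target's mean motion on its circular orbit is ω₂ = √(μ/r₂³) = 5.4332×10^-5 rad/s.
Angle swept by the target during transfer: ω₂·t = 1.3971 rad = 80.05°.
Arrival is 180° from departure on the ellipse, so φ = 180° − 80.05° = 99.95°.

φ = 99.95°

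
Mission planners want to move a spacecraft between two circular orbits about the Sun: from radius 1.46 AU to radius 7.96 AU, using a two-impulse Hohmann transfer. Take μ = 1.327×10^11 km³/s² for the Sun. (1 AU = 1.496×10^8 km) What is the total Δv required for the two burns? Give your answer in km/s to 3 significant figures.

In km: r₁ = 1.46 × 1.496×10^8 = 2.18416×10^8 km; r₂ = 7.96 × 1.496×10^8 = 1.190816×10^9 km.
Transfer-ellipse semi-major axis a_t = (r₁ + r₂)/2 = (2.18416×10^8 + 1.190816×10^9)/2 = 7.04616×10^8 km.
Circular speed at r₁: v₁ = √(μ/r₁) = √(1.327×10^11/2.18416×10^8) = 24.6487 km/s.
On the transfer ellipse at r₁, vis-viva gives v_p = √[μ(2/r₁ − 1/a_t)] = 32.0435 km/s.
First burn Δv₁ = |v_p − v₁| = 7.395 km/s.
At r₂, v₂ = √(μ/r₂) = 10.556 km/s.
Transfer-orbit speed at r₂: v_a = √[μ(2/r₂ − 1/a_t)] = 5.8773 km/s.
Second burn Δv₂ = |v₂ − v_a| = 4.679 km/s.
Total Δv = Δv₁ + Δv₂ = 12.07 km/s.

Δv = 12.1 km/s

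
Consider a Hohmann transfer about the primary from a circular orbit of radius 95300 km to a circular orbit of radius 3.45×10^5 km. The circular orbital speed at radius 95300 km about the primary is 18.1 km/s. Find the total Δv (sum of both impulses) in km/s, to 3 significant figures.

From the circular-orbit relation v² = μ/r at r = 95300 km: μ = v²r = (18.1)² × 95300 = 3.12212×10^7 km³/s².
The Hohmann ellipse has a_t = (r₁ + r₂)/2 = 2.2015×10^5 km.
Circular speed at r₁: v₁ = √(μ/r₁) = √(3.12212×10^7/95300) = 18.100 km/s.
Transfer-orbit speed at r₁ (vis-viva): v_p = √[μ(2/r₁ − 1/a_t)] = 22.658 km/s.
First burn Δv₁ = |v_p − v₁| = 4.558 km/s.
At r₂, v₂ = √(μ/r₂) = 9.513 km/s.
Transfer-orbit speed at r₂: v_a = √[μ(2/r₂ − 1/a_t)] = 6.259 km/s.
Second burn Δv₂ = |v₂ − v_a| = 3.254 km/s.
Δv = Δv₁ + Δv₂ = 4.558 + 3.254 = 7.812 km/s.

Δv = 7.81 km/s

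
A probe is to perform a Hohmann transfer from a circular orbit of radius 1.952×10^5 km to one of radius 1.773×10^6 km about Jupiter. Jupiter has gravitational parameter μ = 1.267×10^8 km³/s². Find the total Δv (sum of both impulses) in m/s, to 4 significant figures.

Δv = 13410 m/s

The Hohmann ellipse has a_t = (r₁ + r₂)/2 = 9.841×10^5 km.
At r₁ the circular-orbit speed is v₁ = √(μ/r₁) = 25.48 km/s.
On the transfer ellipse at r₁, v² = μ(2/r − 1/a) gives v_p = √[μ(2/r₁ − 1/a_t)] = 34.20 km/s.
First burn Δv₁ = |v_p − v₁| = 8.720 km/s.
Circular speed at r₂: v₂ = √(μ/r₂) = 8.45345 km/s.
Transfer-orbit speed at r₂: v_a = √[μ(2/r₂ − 1/a_t)] = 3.76491 km/s.
Second burn Δv₂ = |v₂ − v_a| = 4.689 km/s.
Total Δv = Δv₁ + Δv₂ = 13.41 km/s.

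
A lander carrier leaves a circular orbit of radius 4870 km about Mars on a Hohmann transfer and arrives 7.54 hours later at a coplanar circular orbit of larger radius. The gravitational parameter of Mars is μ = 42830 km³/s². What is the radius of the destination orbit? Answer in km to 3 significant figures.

r₂ = 24600 km

Transfer time t = 7.54 hours = 27144 s, and t = π√(a_t³/μ).
So a_t = (μ t²/π²)^(1/3) = (42830 × (27144)² / π²)^(1/3) = 14732 km.
Since a_t = (r₁ + r₂)/2, r₂ = 2a_t − r₁ = 2×14732 − 4870 = 24594 km.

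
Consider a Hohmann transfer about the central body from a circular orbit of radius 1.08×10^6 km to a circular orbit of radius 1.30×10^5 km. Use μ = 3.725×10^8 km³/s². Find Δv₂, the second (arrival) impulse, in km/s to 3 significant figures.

Transfer-ellipse semi-major axis a_t = (r₁ + r₂)/2 = (1.080×10^6 + 1.300×10^5)/2 = 6.050×10^5 km.
On the circular orbit at r = 1.300×10^5 km, v_c = √(μ/r) = 53.53 km/s.
Vis-viva on the transfer ellipse at r = 1.300×10^5 km gives v_t = √[μ(2/r − 1/a_t)] = 71.52 km/s.
Δv₂ = |v_t − v_c| = |71.52 − 53.53| = 17.99 km/s.

Δv₂ = 18.0 km/s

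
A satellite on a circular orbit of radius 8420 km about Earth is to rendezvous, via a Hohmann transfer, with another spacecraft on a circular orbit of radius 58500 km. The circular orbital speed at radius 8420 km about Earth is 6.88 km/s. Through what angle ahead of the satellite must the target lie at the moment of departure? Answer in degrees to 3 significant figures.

φ = 102°

From the circular-orbit relation v² = μ/r at r = 8420 km: μ = v²r = (6.88)² × 8420 = 3.98556×10^5 km³/s².
Transfer-ellipse semi-major axis a_t = (r₁ + r₂)/2 = (8420 + 58500)/2 = 33460 km.
Transfer time t = π√(a_t³/μ) = 30460 s.
Target angular speed ω₂ = √(μ/r₂³) = 4.462×10^-5 rad/s.
Angle swept by the target during transfer: ω₂·t = 1.359 rad = 77.86°.
Arrival is 180° from departure on the ellipse, so φ = 180° − 77.86° = 102°.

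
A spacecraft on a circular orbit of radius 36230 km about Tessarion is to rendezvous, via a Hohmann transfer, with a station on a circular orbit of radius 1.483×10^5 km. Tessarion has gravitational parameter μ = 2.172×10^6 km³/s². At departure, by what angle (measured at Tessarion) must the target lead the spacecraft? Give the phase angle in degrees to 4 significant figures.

The Hohmann ellipse has a_t = (r₁ + r₂)/2 = 92265 km.
The half-period of the transfer ellipse is t = π√(a_t³/μ) = 59741 s.
Target angular speed ω₂ = √(μ/r₂³) = 2.5806×10^-5 rad/s.
Angle swept by the target during transfer: ω₂·t = 1.5417 rad = 88.33°.
Arrival is 180° from departure on the ellipse, so φ = 180° − 88.33° = 91.67°.

φ = 91.67°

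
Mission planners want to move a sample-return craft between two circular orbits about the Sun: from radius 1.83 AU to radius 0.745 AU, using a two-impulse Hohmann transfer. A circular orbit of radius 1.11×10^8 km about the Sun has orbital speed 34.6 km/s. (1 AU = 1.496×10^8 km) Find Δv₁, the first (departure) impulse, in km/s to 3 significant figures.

Δv₁ = 5.27 km/s

From the circular-orbit relation v² = μ/r at r = 1.11×10^8 km: μ = v²r = (34.6)² × 1.11×10^8 = 1.32885×10^11 km³/s².
In km: r₁ = 1.83 × 1.496×10^8 = 2.73768×10^8 km; r₂ = 0.745 × 1.496×10^8 = 1.11452×10^8 km.
Transfer-ellipse semi-major axis a_t = (r₁ + r₂)/2 = (2.73768×10^8 + 1.11452×10^8)/2 = 1.9261×10^8 km.
Circular speed at r = 2.73768×10^8 km: v_c = √(μ/r) = 22.032 km/s.
Transfer-orbit speed at the same r (vis-viva, a = a_t): v_t = √[μ(2/r − 1/a_t)] = 16.759 km/s.
Δv₁ = |v_t − v_c| = |16.759 − 22.032| = 5.273 km/s.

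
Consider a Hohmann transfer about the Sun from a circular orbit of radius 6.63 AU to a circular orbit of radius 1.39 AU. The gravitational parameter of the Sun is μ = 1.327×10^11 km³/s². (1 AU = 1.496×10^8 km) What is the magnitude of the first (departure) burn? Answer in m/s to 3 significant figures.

In km: r₁ = 6.63 × 1.496×10^8 = 9.91848×10^8 km; r₂ = 1.39 × 1.496×10^8 = 2.07944×10^8 km.
Transfer-ellipse semi-major axis a_t = (r₁ + r₂)/2 = (9.91848×10^8 + 2.07944×10^8)/2 = 5.99896×10^8 km.
Circular speed at r = 9.91848×10^8 km: v_c = √(μ/r) = 11.567 km/s.
Transfer-orbit speed at the same r (vis-viva, a = a_t): v_t = √[μ(2/r − 1/a_t)] = 6.8100 km/s.
Δv₁ = |v_t − v_c| = |6.8100 − 11.567| = 4.757 km/s.

Δv₁ = 4760 m/s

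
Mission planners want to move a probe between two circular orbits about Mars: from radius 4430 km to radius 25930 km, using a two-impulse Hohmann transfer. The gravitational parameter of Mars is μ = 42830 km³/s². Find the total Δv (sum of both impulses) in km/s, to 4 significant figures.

The Hohmann ellipse has a_t = (r₁ + r₂)/2 = 15180 km.
At r₁ the circular-orbit speed is v₁ = √(μ/r₁) = 3.10937 km/s.
On the transfer ellipse at r₁, vis-viva gives v_p = √[μ(2/r₁ − 1/a_t)] = 4.06385 km/s.
First burn Δv₁ = |v_p − v₁| = 0.9545 km/s.
Circular speed at r₂: v₂ = √(μ/r₂) = 1.2852 km/s.
Transfer-orbit speed at r₂: v_a = √[μ(2/r₂ − 1/a_t)] = 0.69429 km/s.
Second burn Δv₂ = |v₂ − v_a| = 0.5909 km/s.
Δv = Δv₁ + Δv₂ = 0.9545 + 0.5909 = 1.545 km/s.

Δv = 1.545 km/s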